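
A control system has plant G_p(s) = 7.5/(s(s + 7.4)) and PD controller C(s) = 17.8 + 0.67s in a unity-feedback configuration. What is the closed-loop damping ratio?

Forward path: (17.8 + 0.67s)·7.5/(s(s+7.4)). The closed-loop characteristic equation is s² + (7.4 + 7.5·0.67)s + 7.5·17.8 = 0.
That is s² + 12.43s + 133.5 = 0, so ω_n = 11.55 rad/s and ζ = 12.43/(2·11.55) = 0.5377.

ζ = 0.538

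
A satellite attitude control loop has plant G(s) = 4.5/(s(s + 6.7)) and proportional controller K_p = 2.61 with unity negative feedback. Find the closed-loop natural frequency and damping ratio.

1 + K_p·G(s) = 0 gives s² + 6.7s + 11.74 = 0.
Matching s² + 2ζω_n s + ω_n²: ω_n = √11.74 = 3.427 rad/s and 2ζω_n = 6.7, so ζ = 6.7/(2·3.427) = 0.978.

ω_n = 3.43 rad/s, ζ = 0.978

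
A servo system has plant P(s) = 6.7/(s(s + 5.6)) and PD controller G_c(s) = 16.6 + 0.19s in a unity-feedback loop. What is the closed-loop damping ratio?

Forward path: (16.6 + 0.19s)·6.7/(s(s+5.6)). The closed-loop characteristic equation is s² + (5.6 + 6.7·0.19)s + 6.7·16.6 = 0.
That is s² + 6.873s + 111.2 = 0, so ω_n = 10.55 rad/s and ζ = 6.873/(2·10.55) = 0.3259.

ζ = 0.326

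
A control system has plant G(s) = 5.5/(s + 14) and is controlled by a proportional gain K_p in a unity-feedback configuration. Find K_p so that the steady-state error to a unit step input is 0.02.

K_p = 125

The loop is type 0, so e_ss(step) = 1/(1 + K_pos) with K_pos = K_p·G(0).
G(0) = 0.3929. Require 1/(1 + K_p·0.3929) = 0.02, so 1 + 0.3929·K_p = 50.
K_p = (50 − 1)/0.3929 = 125.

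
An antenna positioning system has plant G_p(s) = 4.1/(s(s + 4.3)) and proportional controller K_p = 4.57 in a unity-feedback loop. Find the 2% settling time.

From 1 + K_pG_p(s) = 0: s² + 4.3s + 18.74 = 0 ⇒ ω_n = 4.329, ζ = 0.4967.
2% settling time T_s ≈ 4/(ζω_n) = 4/2.15 = 1.86 s.

T_s ≈ 1.86 s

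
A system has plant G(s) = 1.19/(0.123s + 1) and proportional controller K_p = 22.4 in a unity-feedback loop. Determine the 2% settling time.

T_s ≈ 0.0178 s

Closed loop: T(s) = K_p·G/(1+K_p·G) = 26.66/(0.123s + 1 + 26.66), with pole at s = −(1 + 26.66)/0.123 = −224.8.
τ = 1/224.8 = 0.004447 s, so 2% settling time ≈ 4τ = 0.0178 s.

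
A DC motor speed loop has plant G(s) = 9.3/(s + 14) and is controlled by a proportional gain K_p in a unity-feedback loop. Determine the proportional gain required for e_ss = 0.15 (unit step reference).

Steady-state error for a unit step on this type-0 loop is 1/(1 + K_p·G(0)).
G(0) = 0.6643. Require 1/(1 + K_p·0.6643) = 0.15, so 1 + 0.6643·K_p = 6.667.
K_p = (6.667 − 1)/0.6643 = 8.53.

K_p = 8.53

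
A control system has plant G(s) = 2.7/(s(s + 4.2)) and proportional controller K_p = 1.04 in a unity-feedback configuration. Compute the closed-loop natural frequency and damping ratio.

1 + K_p·G(s) = 0 gives s² + 4.2s + 2.808 = 0.
Matching s² + 2ζω_n s + ω_n²: ω_n = √2.808 = 1.676 rad/s and 2ζω_n = 4.2, so ζ = 4.2/(2·1.676) = 1.25.

ω_n = 1.68 rad/s, ζ = 1.25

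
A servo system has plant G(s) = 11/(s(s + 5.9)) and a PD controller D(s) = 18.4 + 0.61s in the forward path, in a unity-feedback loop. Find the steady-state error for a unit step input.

The open loop D(s)G(s) has a pole at the origin (type 1), so the static position error constant is infinite and e_ss = 1/(1+∞) = 0.

0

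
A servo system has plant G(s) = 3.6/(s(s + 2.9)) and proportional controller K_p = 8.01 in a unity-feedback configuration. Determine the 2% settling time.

The closed-loop denominator s² + 2.9s + 28.84 gives ω_n = √28.84 = 5.37 and ζ = 2.9/(2ω_n) = 0.27.
2% settling time T_s ≈ 4/(ζω_n) = 4/1.45 = 2.76 s.

T_s ≈ 2.76 s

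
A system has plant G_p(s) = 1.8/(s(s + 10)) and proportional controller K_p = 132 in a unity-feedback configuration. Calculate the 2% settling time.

T_s ≈ 0.8 s

The closed-loop denominator s² + 10s + 237.6 gives ω_n = √237.6 = 15.41 and ζ = 10/(2ω_n) = 0.3244.
2% settling time T_s ≈ 4/(ζω_n) = 4/5 = 0.8 s.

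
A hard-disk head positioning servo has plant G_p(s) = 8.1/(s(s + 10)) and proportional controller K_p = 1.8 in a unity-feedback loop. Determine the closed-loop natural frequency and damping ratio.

With unity feedback the closed-loop characteristic equation is s² + 10s + 1.8·8.1 = s² + 10s + 14.58 = 0.
So ω_n² = 14.58 ⇒ ω_n = 3.818 rad/s, and ζ = 10/(2ω_n) = 1.31.

ω_n = 3.82 rad/s, ζ = 1.31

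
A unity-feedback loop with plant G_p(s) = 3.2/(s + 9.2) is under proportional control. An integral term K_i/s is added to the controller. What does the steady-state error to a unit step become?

Adding integral action puts a pole at s = 0 in the forward path, raising the system type to 1; a type-1 loop has zero steady-state error to a step.

0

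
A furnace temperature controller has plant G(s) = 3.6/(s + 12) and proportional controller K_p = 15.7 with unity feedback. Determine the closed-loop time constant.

τ = 0.0146 s

Closed-loop transfer function: T(s) = K_p·G(s)/(1 + K_p·G(s)) = 56.52/(s + 12 + 56.52) = 56.52/(s + 68.52).
Time constant τ = 1/68.52 = 0.0146 s.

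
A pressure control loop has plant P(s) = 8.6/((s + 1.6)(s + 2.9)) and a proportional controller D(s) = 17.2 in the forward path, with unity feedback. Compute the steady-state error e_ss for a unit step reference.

0.0304

The loop is type 0. Static position error constant K_pos = D(0)·P(0) = 17.2·1.853 = 31.88.
Steady-state error to a unit step: e_ss = 1/(1+K_pos) = 1/32.88 = 0.0304.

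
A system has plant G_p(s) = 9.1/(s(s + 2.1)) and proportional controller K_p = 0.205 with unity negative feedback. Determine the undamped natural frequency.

The closed-loop denominator is s(s+2.1) + 0.205·9.1 = s² + 2.1s + 1.865.
So ω_n² = 1.865 ⇒ ω_n = 1.366 rad/s, and ζ = 2.1/(2ω_n) = 0.769.

ω_n = 1.37 rad/s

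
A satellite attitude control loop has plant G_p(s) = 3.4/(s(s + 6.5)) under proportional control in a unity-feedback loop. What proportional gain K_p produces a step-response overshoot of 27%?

K_p = 21

From %OS = 100·exp(−πζ/√(1−ζ²)) = 27%, ζ = −ln(0.27)/√(π²+ln²(0.27)) = 0.3847.
Characteristic equation s² + 6.5s + 3.4K_p = 0 gives ζ = 6.5/(2√(3.4K_p)).
Setting ζ = 0.3847: √(3.4K_p) = 6.5/(2·0.3847) = 8.448, so K_p = 71.37/3.4 = 21.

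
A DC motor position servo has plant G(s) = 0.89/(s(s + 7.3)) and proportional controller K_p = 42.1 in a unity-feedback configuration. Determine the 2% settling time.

From 1 + K_pG(s) = 0: s² + 7.3s + 37.47 = 0 ⇒ ω_n = 6.121, ζ = 0.5963.
2% settling time T_s ≈ 4/(ζω_n) = 4/3.65 = 1.1 s.

T_s ≈ 1.1 s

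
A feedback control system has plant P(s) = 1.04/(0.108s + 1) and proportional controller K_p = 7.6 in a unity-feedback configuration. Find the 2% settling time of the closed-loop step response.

T_s ≈ 0.0485 s

Closed loop: T(s) = K_p·P/(1+K_p·P) = 7.904/(0.108s + 1 + 7.904), with pole at s = −(1 + 7.904)/0.108 = −82.44.
τ = 1/82.44 = 0.01213 s, so 2% settling time ≈ 4τ = 0.0485 s.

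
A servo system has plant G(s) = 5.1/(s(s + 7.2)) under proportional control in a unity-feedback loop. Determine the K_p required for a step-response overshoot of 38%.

From %OS = 100·exp(−πζ/√(1−ζ²)) = 38%, ζ = −ln(0.38)/√(π²+ln²(0.38)) = 0.2943.
Characteristic equation s² + 7.2s + 5.1K_p = 0 gives ζ = 7.2/(2√(5.1K_p)).
Setting ζ = 0.2943: √(5.1K_p) = 7.2/(2·0.2943) = 12.23, so K_p = 149.6/5.1 = 29.3.

K_p = 29.3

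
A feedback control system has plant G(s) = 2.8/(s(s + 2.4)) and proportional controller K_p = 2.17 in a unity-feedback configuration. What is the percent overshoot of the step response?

17.4%

Closed-loop characteristic equation: s² + 2.4s + 6.076 = 0, so ω_n = 2.465 rad/s and ζ = 2.4/(2·2.465) = 0.4868.
%OS = 100·exp(−πζ/√(1−ζ²)) = 100·exp(−π·0.4868/√0.763) = 17.4%.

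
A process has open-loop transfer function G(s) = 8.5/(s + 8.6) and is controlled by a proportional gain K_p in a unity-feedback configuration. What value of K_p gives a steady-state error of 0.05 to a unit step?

K_p = 19.2

The loop is type 0, so e_ss(step) = 1/(1 + K_pos) with K_pos = K_p·G(0).
G(0) = 0.9884. Require 1/(1 + K_p·0.9884) = 0.05, so 1 + 0.9884·K_p = 20.
K_p = (20 − 1)/0.9884 = 19.2.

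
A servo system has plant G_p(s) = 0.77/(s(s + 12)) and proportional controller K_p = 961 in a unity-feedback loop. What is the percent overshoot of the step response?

Closed-loop characteristic equation: s² + 12s + 740 = 0, so ω_n = 27.2 rad/s and ζ = 12/(2·27.2) = 0.2206.
%OS = 100·exp(−πζ/√(1−ζ²)) = 100·exp(−π·0.2206/√0.9513) = 49.1%.

49.1%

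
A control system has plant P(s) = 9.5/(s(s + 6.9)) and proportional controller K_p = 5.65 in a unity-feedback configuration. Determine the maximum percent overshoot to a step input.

18.7%

Closed-loop characteristic equation: s² + 6.9s + 53.68 = 0, so ω_n = 7.326 rad/s and ζ = 6.9/(2·7.326) = 0.4709.
%OS = 100·exp(−πζ/√(1−ζ²)) = 100·exp(−π·0.4709/√0.7782) = 18.7%.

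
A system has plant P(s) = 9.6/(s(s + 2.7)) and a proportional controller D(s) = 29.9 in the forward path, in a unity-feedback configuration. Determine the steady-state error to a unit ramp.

The loop has one pole at the origin (type 1). Velocity error constant K_v = lim_{s→0} s·D(s)P(s) = 29.9·9.6/2.7 = 106.3.
Steady-state error to a unit ramp: e_ss = 1/K_v = 0.00941.

0.00941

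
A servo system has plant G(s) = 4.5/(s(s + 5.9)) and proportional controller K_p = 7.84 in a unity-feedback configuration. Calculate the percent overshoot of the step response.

16.6%

Closed-loop characteristic equation: s² + 5.9s + 35.28 = 0, so ω_n = 5.94 rad/s and ζ = 5.9/(2·5.94) = 0.4967.
%OS = 100·exp(−πζ/√(1−ζ²)) = 100·exp(−π·0.4967/√0.7533) = 16.6%.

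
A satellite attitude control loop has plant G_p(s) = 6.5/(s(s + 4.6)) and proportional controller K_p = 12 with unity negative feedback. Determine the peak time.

T_p = 0.368 s

From 1 + K_pG_p(s) = 0: s² + 4.6s + 78 = 0 ⇒ ω_n = 8.832, ζ = 0.2604.
Damped frequency ω_d = ω_n√(1−ζ²) = 8.527 rad/s, so peak time T_p = π/ω_d = 0.368 s.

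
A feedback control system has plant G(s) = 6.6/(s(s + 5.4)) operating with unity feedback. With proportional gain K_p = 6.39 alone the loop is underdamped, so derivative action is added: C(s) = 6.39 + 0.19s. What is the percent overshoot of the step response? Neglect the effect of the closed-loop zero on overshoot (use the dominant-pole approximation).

Forward path: (6.39 + 0.19s)·6.6/(s(s+5.4)). The closed-loop characteristic equation is s² + (5.4 + 6.6·0.19)s + 6.6·6.39 = 0.
That is s² + 6.654s + 42.17 = 0, so ω_n = 6.494 rad/s and ζ = 6.654/(2·6.494) = 0.5123.
%OS = 100·exp(−πζ/√(1−ζ²)) = 15.3%.

15.3%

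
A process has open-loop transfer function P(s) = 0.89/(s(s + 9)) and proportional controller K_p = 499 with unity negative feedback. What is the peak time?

The closed-loop denominator s² + 9s + 444.1 gives ω_n = √444.1 = 21.07 and ζ = 9/(2ω_n) = 0.2135.
Damped frequency ω_d = ω_n√(1−ζ²) = 20.59 rad/s, so peak time T_p = π/ω_d = 0.153 s.

T_p = 0.153 s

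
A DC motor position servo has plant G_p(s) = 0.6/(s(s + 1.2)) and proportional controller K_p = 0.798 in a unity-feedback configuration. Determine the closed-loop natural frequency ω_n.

With unity feedback the closed-loop characteristic equation is s² + 1.2s + 0.798·0.6 = s² + 1.2s + 0.4788 = 0.
Matching s² + 2ζω_n s + ω_n²: ω_n = √0.4788 = 0.692 rad/s and 2ζω_n = 1.2, so ζ = 1.2/(2·0.692) = 0.867.

ω_n = 0.692 rad/s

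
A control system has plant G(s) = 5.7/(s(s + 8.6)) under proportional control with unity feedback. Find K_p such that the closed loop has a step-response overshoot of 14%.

K_p = 11.5

From %OS = 100·exp(−πζ/√(1−ζ²)) = 14%, ζ = −ln(0.14)/√(π²+ln²(0.14)) = 0.5305.
Characteristic equation s² + 8.6s + 5.7K_p = 0 gives ζ = 8.6/(2√(5.7K_p)).
Setting ζ = 0.5305: √(5.7K_p) = 8.6/(2·0.5305) = 8.105, so K_p = 65.7/5.7 = 11.5.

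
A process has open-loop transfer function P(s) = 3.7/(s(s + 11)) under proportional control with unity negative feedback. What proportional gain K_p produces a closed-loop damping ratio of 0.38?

Closed-loop characteristic equation: s² + 11s + K_p·3.7 = 0.
So ω_n = √(3.7K_p) and 2ζω_n = 11, giving ζ = 11/(2√(3.7K_p)).
Setting ζ = 0.38: √(3.7K_p) = 11/(2·0.38) = 14.47, so K_p = 209.5/3.7 = 56.6.

K_p = 56.6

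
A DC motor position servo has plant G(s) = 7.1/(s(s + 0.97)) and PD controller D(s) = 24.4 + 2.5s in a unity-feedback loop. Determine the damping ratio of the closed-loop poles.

ζ = 0.711

Forward path: (24.4 + 2.5s)·7.1/(s(s+0.97)). The closed-loop characteristic equation is s² + (0.97 + 7.1·2.5)s + 7.1·24.4 = 0.
That is s² + 18.72s + 173.2 = 0, so ω_n = 13.16 rad/s and ζ = 18.72/(2·13.16) = 0.7111.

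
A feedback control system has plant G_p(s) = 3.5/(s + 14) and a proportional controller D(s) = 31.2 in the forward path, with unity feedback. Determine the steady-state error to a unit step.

The loop is type 0. Static position error constant K_pos = D(0)·G_p(0) = 31.2·0.25 = 7.8.
Steady-state error to a unit step: e_ss = 1/(1+K_pos) = 1/8.8 = 0.114.

0.114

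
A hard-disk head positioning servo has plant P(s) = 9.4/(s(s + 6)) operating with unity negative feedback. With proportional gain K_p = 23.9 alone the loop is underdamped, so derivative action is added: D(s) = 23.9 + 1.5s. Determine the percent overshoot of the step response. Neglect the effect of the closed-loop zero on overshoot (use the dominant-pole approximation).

5.85%

Forward path: (23.9 + 1.5s)·9.4/(s(s+6)). The closed-loop characteristic equation is s² + (6 + 9.4·1.5)s + 9.4·23.9 = 0.
That is s² + 20.1s + 224.7 = 0, so ω_n = 14.99 rad/s and ζ = 20.1/(2·14.99) = 0.6705.
%OS = 100·exp(−πζ/√(1−ζ²)) = 5.85%.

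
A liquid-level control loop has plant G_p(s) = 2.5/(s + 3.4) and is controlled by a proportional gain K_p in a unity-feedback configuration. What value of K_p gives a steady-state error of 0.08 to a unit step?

The loop is type 0, so e_ss(step) = 1/(1 + K_pos) with K_pos = K_p·G_p(0).
G_p(0) = 0.7353. Require 1/(1 + K_p·0.7353) = 0.08, so 1 + 0.7353·K_p = 12.5.
K_p = (12.5 − 1)/0.7353 = 15.6.

K_p = 15.6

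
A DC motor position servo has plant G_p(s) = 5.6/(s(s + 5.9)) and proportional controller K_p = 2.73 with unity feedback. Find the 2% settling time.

The closed-loop denominator s² + 5.9s + 15.29 gives ω_n = √15.29 = 3.91 and ζ = 5.9/(2ω_n) = 0.7545.
2% settling time T_s ≈ 4/(ζω_n) = 4/2.95 = 1.36 s.

T_s ≈ 1.36 s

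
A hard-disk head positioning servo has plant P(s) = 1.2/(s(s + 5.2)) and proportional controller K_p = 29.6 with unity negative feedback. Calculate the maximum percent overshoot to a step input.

21.8%

The closed-loop denominator s² + 5.2s + 35.52 gives ω_n = √35.52 = 5.96 and ζ = 5.2/(2ω_n) = 0.4363.
%OS = 100·exp(−πζ/√(1−ζ²)) = 100·exp(−π·0.4363/√0.8097) = 21.8%.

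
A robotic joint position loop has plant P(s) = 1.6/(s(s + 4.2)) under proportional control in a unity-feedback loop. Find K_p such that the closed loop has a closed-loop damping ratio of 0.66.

Closed-loop characteristic equation: s² + 4.2s + K_p·1.6 = 0.
So ω_n = √(1.6K_p) and 2ζω_n = 4.2, giving ζ = 4.2/(2√(1.6K_p)).
Setting ζ = 0.66: √(1.6K_p) = 4.2/(2·0.66) = 3.182, so K_p = 10.12/1.6 = 6.33.

K_p = 6.33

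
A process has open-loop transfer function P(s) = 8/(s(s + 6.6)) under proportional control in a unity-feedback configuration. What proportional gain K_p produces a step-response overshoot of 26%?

K_p = 8.77

From %OS = 100·exp(−πζ/√(1−ζ²)) = 26%, ζ = −ln(0.26)/√(π²+ln²(0.26)) = 0.3941.
Characteristic equation s² + 6.6s + 8K_p = 0 gives ζ = 6.6/(2√(8K_p)).
Setting ζ = 0.3941: √(8K_p) = 6.6/(2·0.3941) = 8.374, so K_p = 70.12/8 = 8.77.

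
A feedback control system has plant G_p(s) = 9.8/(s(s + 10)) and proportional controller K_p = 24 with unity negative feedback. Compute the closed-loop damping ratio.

ζ = 0.326

1 + K_p·G_p(s) = 0 gives s² + 10s + 235.2 = 0.
Matching s² + 2ζω_n s + ω_n²: ω_n = √235.2 = 15.34 rad/s and 2ζω_n = 10, so ζ = 10/(2·15.34) = 0.326.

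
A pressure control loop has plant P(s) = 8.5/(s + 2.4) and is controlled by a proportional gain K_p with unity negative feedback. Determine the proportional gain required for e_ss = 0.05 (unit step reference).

For a type-0 loop with proportional control, e_ss = 1/(1 + K_p·P(0)).
P(0) = 3.542. Require 1/(1 + K_p·3.542) = 0.05, so 1 + 3.542·K_p = 20.
K_p = (20 − 1)/3.542 = 5.36.

K_p = 5.36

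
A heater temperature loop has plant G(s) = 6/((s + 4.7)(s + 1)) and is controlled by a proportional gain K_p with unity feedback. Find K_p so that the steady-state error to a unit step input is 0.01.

K_p = 77.6

Steady-state error for a unit step on this type-0 loop is 1/(1 + K_p·G(0)).
G(0) = 1.277. Require 1/(1 + K_p·1.277) = 0.01, so 1 + 1.277·K_p = 100.
K_p = (100 − 1)/1.277 = 77.6.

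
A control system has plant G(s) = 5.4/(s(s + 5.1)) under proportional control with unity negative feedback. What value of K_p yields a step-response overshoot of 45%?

From %OS = 100·exp(−πζ/√(1−ζ²)) = 45%, ζ = −ln(0.45)/√(π²+ln²(0.45)) = 0.2463.
Characteristic equation s² + 5.1s + 5.4K_p = 0 gives ζ = 5.1/(2√(5.4K_p)).
Setting ζ = 0.2463: √(5.4K_p) = 5.1/(2·0.2463) = 10.35, so K_p = 107.2/5.4 = 19.8.

K_p = 19.8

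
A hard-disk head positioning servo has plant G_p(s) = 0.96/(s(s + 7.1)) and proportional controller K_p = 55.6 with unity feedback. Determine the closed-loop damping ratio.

ζ = 0.486

The closed-loop denominator is s(s+7.1) + 55.6·0.96 = s² + 7.1s + 53.38.
Matching s² + 2ζω_n s + ω_n²: ω_n = √53.38 = 7.306 rad/s and 2ζω_n = 7.1, so ζ = 7.1/(2·7.306) = 0.486.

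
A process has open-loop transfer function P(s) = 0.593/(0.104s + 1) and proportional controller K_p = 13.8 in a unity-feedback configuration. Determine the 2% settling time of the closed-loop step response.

Closed loop: T(s) = K_p·P/(1+K_p·P) = 8.183/(0.104s + 1 + 8.183), with pole at s = −(1 + 8.183)/0.104 = −88.3.
τ = 1/88.3 = 0.01132 s, so 2% settling time ≈ 4τ = 0.0453 s.

T_s ≈ 0.0453 s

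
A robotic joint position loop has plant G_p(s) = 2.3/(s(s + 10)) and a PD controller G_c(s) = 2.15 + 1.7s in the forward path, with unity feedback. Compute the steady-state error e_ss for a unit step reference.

0

The open loop G_c(s)G_p(s) has a pole at the origin (type 1), so the static position error constant is infinite and e_ss = 1/(1+∞) = 0.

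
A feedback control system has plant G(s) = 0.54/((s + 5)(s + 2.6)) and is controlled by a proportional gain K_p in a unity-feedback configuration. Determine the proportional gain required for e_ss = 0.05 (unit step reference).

K_p = 457

The loop is type 0, so e_ss(step) = 1/(1 + K_pos) with K_pos = K_p·G(0).
G(0) = 0.04154. Require 1/(1 + K_p·0.04154) = 0.05, so 1 + 0.04154·K_p = 20.
K_p = (20 − 1)/0.04154 = 457.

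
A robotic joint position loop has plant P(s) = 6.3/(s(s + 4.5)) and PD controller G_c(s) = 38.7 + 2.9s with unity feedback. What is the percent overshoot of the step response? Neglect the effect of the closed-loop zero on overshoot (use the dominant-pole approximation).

Forward path: (38.7 + 2.9s)·6.3/(s(s+4.5)). The closed-loop characteristic equation is s² + (4.5 + 6.3·2.9)s + 6.3·38.7 = 0.
That is s² + 22.77s + 243.8 = 0, so ω_n = 15.61 rad/s and ζ = 22.77/(2·15.61) = 0.7291.
%OS = 100·exp(−πζ/√(1−ζ²)) = 3.52%.

3.52%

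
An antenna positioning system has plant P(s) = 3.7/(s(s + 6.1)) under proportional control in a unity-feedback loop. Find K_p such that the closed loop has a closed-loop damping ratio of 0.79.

Closed-loop characteristic equation: s² + 6.1s + K_p·3.7 = 0.
So ω_n = √(3.7K_p) and 2ζω_n = 6.1, giving ζ = 6.1/(2√(3.7K_p)).
Setting ζ = 0.79: √(3.7K_p) = 6.1/(2·0.79) = 3.861, so K_p = 14.91/3.7 = 4.03.

K_p = 4.03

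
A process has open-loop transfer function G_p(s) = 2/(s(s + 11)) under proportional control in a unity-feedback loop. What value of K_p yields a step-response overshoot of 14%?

From %OS = 100·exp(−πζ/√(1−ζ²)) = 14%, ζ = −ln(0.14)/√(π²+ln²(0.14)) = 0.5305.
Characteristic equation s² + 11s + 2K_p = 0 gives ζ = 11/(2√(2K_p)).
Setting ζ = 0.5305: √(2K_p) = 11/(2·0.5305) = 10.37, so K_p = 107.5/2 = 53.7.

K_p = 53.7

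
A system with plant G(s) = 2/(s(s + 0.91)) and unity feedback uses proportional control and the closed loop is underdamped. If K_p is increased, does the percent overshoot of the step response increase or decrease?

increase

Characteristic equation s² + 0.91s + K_p·2 = 0: raising K_p raises ω_n while 2ζω_n = 0.91 is fixed, so ζ falls and overshoot grows.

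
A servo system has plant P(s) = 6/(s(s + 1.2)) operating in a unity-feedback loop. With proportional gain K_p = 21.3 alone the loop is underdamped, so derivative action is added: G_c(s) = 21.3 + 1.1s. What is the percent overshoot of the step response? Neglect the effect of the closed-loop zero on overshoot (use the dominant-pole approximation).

Forward path: (21.3 + 1.1s)·6/(s(s+1.2)). The closed-loop characteristic equation is s² + (1.2 + 6·1.1)s + 6·21.3 = 0.
That is s² + 7.8s + 127.8 = 0, so ω_n = 11.3 rad/s and ζ = 7.8/(2·11.3) = 0.345.
%OS = 100·exp(−πζ/√(1−ζ²)) = 31.5%.

31.5%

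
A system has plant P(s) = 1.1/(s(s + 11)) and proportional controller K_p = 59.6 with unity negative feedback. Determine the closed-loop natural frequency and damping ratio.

ω_n = 8.1 rad/s, ζ = 0.679

The closed-loop denominator is s(s+11) + 59.6·1.1 = s² + 11s + 65.56.
So ω_n² = 65.56 ⇒ ω_n = 8.097 rad/s, and ζ = 11/(2ω_n) = 0.679.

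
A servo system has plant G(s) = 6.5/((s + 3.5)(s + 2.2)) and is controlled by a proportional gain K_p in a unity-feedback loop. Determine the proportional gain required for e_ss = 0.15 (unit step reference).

K_p = 6.71

For a type-0 loop with proportional control, e_ss = 1/(1 + K_p·G(0)).
G(0) = 0.8442. Require 1/(1 + K_p·0.8442) = 0.15, so 1 + 0.8442·K_p = 6.667.
K_p = (6.667 − 1)/0.8442 = 6.71.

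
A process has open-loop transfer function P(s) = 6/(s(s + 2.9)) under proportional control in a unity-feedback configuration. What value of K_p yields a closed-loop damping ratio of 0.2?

K_p = 8.76

Closed-loop characteristic equation: s² + 2.9s + K_p·6 = 0.
So ω_n = √(6K_p) and 2ζω_n = 2.9, giving ζ = 2.9/(2√(6K_p)).
Setting ζ = 0.2: √(6K_p) = 2.9/(2·0.2) = 7.25, so K_p = 52.56/6 = 8.76.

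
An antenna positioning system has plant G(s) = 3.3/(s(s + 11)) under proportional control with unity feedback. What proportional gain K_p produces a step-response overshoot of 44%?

K_p = 143

From %OS = 100·exp(−πζ/√(1−ζ²)) = 44%, ζ = −ln(0.44)/√(π²+ln²(0.44)) = 0.2528.
Characteristic equation s² + 11s + 3.3K_p = 0 gives ζ = 11/(2√(3.3K_p)).
Setting ζ = 0.2528: √(3.3K_p) = 11/(2·0.2528) = 21.75, so K_p = 473.2/3.3 = 143.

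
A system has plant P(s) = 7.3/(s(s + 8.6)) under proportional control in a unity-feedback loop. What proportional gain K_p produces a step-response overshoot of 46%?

K_p = 44

From %OS = 100·exp(−πζ/√(1−ζ²)) = 46%, ζ = −ln(0.46)/√(π²+ln²(0.46)) = 0.24.
Characteristic equation s² + 8.6s + 7.3K_p = 0 gives ζ = 8.6/(2√(7.3K_p)).
Setting ζ = 0.24: √(7.3K_p) = 8.6/(2·0.24) = 17.92, so K_p = 321.1/7.3 = 44.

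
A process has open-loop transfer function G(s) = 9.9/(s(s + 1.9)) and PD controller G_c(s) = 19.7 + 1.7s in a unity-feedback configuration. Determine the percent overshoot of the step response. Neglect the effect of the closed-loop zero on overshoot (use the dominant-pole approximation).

Forward path: (19.7 + 1.7s)·9.9/(s(s+1.9)). The closed-loop characteristic equation is s² + (1.9 + 9.9·1.7)s + 9.9·19.7 = 0.
That is s² + 18.73s + 195 = 0, so ω_n = 13.97 rad/s and ζ = 18.73/(2·13.97) = 0.6706.
%OS = 100·exp(−πζ/√(1−ζ²)) = 5.84%.

5.84%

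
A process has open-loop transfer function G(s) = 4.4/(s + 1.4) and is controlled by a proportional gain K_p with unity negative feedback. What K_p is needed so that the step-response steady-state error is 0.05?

For a type-0 loop with proportional control, e_ss = 1/(1 + K_p·G(0)).
G(0) = 3.143. Require 1/(1 + K_p·3.143) = 0.05, so 1 + 3.143·K_p = 20.
K_p = (20 − 1)/3.143 = 6.05.

K_p = 6.05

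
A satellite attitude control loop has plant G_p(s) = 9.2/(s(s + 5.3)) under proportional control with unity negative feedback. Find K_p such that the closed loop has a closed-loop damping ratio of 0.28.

K_p = 9.74

Closed-loop characteristic equation: s² + 5.3s + K_p·9.2 = 0.
So ω_n = √(9.2K_p) and 2ζω_n = 5.3, giving ζ = 5.3/(2√(9.2K_p)).
Setting ζ = 0.28: √(9.2K_p) = 5.3/(2·0.28) = 9.464, so K_p = 89.57/9.2 = 9.74.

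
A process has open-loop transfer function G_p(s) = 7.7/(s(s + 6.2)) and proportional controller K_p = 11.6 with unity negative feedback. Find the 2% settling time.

Closed-loop characteristic equation: s² + 6.2s + 89.32 = 0, so ω_n = 9.451 rad/s and ζ = 6.2/(2·9.451) = 0.328.
2% settling time T_s ≈ 4/(ζω_n) = 4/3.1 = 1.29 s.

T_s ≈ 1.29 s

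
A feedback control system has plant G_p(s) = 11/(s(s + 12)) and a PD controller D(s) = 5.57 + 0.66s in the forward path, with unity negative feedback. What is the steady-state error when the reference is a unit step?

0

The open loop D(s)G_p(s) has a pole at the origin (type 1), so the static position error constant is infinite and e_ss = 1/(1+∞) = 0.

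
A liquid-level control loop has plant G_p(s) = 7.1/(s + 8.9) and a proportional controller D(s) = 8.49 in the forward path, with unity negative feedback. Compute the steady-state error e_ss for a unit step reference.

The loop is type 0. Static position error constant K_pos = D(0)·G_p(0) = 8.49·0.7978 = 6.773.
Steady-state error to a unit step: e_ss = 1/(1+K_pos) = 1/7.773 = 0.129.

0.129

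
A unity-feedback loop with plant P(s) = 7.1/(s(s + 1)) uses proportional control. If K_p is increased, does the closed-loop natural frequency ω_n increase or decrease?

increase

ω_n = √(7.1·K_p), which grows with K_p.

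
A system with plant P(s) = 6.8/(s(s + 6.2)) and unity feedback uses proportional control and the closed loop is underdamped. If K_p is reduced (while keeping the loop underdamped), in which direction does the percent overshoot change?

ζ = 6.2/(2√(6.8K_p)) rises as K_p falls; higher damping means less overshoot.

decrease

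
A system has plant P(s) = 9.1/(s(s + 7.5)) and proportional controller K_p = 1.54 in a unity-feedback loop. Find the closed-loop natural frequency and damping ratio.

The closed-loop denominator is s(s+7.5) + 1.54·9.1 = s² + 7.5s + 14.01.
So ω_n² = 14.01 ⇒ ω_n = 3.744 rad/s, and ζ = 7.5/(2ω_n) = 1.

ω_n = 3.74 rad/s, ζ = 1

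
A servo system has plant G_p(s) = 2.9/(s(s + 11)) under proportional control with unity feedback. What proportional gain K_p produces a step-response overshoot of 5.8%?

K_p = 23.1

From %OS = 100·exp(−πζ/√(1−ζ²)) = 5.8%, ζ = −ln(0.058)/√(π²+ln²(0.058)) = 0.6716.
Characteristic equation s² + 11s + 2.9K_p = 0 gives ζ = 11/(2√(2.9K_p)).
Setting ζ = 0.6716: √(2.9K_p) = 11/(2·0.6716) = 8.19, so K_p = 67.08/2.9 = 23.1.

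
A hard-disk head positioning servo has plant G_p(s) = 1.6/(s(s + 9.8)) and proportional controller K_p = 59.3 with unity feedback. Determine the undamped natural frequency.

ω_n = 9.74 rad/s

The closed-loop denominator is s(s+9.8) + 59.3·1.6 = s² + 9.8s + 94.88.
So ω_n² = 94.88 ⇒ ω_n = 9.741 rad/s, and ζ = 9.8/(2ω_n) = 0.503.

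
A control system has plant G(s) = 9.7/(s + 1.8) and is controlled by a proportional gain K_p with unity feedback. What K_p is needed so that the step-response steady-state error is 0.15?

K_p = 1.05

Steady-state error for a unit step on this type-0 loop is 1/(1 + K_p·G(0)).
G(0) = 5.389. Require 1/(1 + K_p·5.389) = 0.15, so 1 + 5.389·K_p = 6.667.
K_p = (6.667 − 1)/5.389 = 1.05.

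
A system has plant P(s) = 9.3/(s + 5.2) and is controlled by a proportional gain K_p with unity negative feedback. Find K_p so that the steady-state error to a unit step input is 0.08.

The loop is type 0, so e_ss(step) = 1/(1 + K_pos) with K_pos = K_p·P(0).
P(0) = 1.788. Require 1/(1 + K_p·1.788) = 0.08, so 1 + 1.788·K_p = 12.5.
K_p = (12.5 − 1)/1.788 = 6.43.

K_p = 6.43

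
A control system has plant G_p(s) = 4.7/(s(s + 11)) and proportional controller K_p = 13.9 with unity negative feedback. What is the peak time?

T_p = 0.53 s

From 1 + K_pG_p(s) = 0: s² + 11s + 65.33 = 0 ⇒ ω_n = 8.083, ζ = 0.6805.
Damped frequency ω_d = ω_n√(1−ζ²) = 5.923 rad/s, so peak time T_p = π/ω_d = 0.53 s.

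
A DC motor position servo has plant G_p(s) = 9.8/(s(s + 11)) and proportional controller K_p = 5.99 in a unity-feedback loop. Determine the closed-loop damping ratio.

The closed-loop denominator is s(s+11) + 5.99·9.8 = s² + 11s + 58.7.
Matching s² + 2ζω_n s + ω_n²: ω_n = √58.7 = 7.662 rad/s and 2ζω_n = 11, so ζ = 11/(2·7.662) = 0.718.

ζ = 0.718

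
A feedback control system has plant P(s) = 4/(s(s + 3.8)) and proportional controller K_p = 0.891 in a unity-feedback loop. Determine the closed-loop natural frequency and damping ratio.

With unity feedback the closed-loop characteristic equation is s² + 3.8s + 0.891·4 = s² + 3.8s + 3.564 = 0.
Matching s² + 2ζω_n s + ω_n²: ω_n = √3.564 = 1.888 rad/s and 2ζω_n = 3.8, so ζ = 3.8/(2·1.888) = 1.01.

ω_n = 1.89 rad/s, ζ = 1.01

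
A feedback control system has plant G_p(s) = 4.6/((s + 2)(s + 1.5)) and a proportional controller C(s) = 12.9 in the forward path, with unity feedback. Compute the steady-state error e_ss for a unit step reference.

0.0481

The loop is type 0. Static position error constant K_pos = C(0)·G_p(0) = 12.9·1.533 = 19.78.
Steady-state error to a unit step: e_ss = 1/(1+K_pos) = 1/20.78 = 0.0481.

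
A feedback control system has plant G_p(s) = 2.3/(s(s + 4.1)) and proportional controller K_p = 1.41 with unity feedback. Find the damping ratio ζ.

With unity feedback the closed-loop characteristic equation is s² + 4.1s + 1.41·2.3 = s² + 4.1s + 3.243 = 0.
So ω_n² = 3.243 ⇒ ω_n = 1.801 rad/s, and ζ = 4.1/(2ω_n) = 1.14.

ζ = 1.14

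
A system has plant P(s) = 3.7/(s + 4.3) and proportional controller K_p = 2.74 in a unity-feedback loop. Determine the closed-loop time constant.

τ = 0.0693 s

Closed-loop transfer function: T(s) = K_p·P(s)/(1 + K_p·P(s)) = 10.14/(s + 4.3 + 10.14) = 10.14/(s + 14.44).
Time constant τ = 1/14.44 = 0.0693 s.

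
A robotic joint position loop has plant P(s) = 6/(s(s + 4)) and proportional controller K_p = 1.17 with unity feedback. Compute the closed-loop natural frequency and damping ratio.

The closed-loop denominator is s(s+4) + 1.17·6 = s² + 4s + 7.02.
Matching s² + 2ζω_n s + ω_n²: ω_n = √7.02 = 2.65 rad/s and 2ζω_n = 4, so ζ = 4/(2·2.65) = 0.755.

ω_n = 2.65 rad/s, ζ = 0.755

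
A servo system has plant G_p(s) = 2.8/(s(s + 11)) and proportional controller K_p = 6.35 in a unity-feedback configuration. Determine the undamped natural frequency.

ω_n = 4.22 rad/s

The closed-loop denominator is s(s+11) + 6.35·2.8 = s² + 11s + 17.78.
Matching s² + 2ζω_n s + ω_n²: ω_n = √17.78 = 4.217 rad/s and 2ζω_n = 11, so ζ = 11/(2·4.217) = 1.3.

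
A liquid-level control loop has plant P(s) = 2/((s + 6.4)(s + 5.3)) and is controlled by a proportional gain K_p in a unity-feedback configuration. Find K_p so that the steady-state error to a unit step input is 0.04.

For a type-0 loop with proportional control, e_ss = 1/(1 + K_p·P(0)).
P(0) = 0.05896. Require 1/(1 + K_p·0.05896) = 0.04, so 1 + 0.05896·K_p = 25.
K_p = (25 − 1)/0.05896 = 407.

K_p = 407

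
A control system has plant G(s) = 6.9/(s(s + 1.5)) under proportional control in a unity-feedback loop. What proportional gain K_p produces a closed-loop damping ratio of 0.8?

K_p = 0.127

Closed-loop characteristic equation: s² + 1.5s + K_p·6.9 = 0.
So ω_n = √(6.9K_p) and 2ζω_n = 1.5, giving ζ = 1.5/(2√(6.9K_p)).
Setting ζ = 0.8: √(6.9K_p) = 1.5/(2·0.8) = 0.9375, so K_p = 0.8789/6.9 = 0.127.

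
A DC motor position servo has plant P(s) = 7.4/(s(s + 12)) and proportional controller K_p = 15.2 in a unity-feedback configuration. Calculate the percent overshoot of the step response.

Closed-loop characteristic equation: s² + 12s + 112.5 = 0, so ω_n = 10.61 rad/s and ζ = 12/(2·10.61) = 0.5657.
%OS = 100·exp(−πζ/√(1−ζ²)) = 100·exp(−π·0.5657/√0.6799) = 11.6%.

11.6%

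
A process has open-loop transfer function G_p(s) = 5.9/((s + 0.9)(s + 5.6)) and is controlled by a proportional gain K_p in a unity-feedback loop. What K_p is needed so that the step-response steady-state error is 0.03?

K_p = 27.6

The loop is type 0, so e_ss(step) = 1/(1 + K_pos) with K_pos = K_p·G_p(0).
G_p(0) = 1.171. Require 1/(1 + K_p·1.171) = 0.03, so 1 + 1.171·K_p = 33.33.
K_p = (33.33 − 1)/1.171 = 27.6.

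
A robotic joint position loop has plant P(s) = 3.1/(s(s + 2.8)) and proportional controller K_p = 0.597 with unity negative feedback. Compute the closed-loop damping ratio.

ζ = 1.03

The closed-loop denominator is s(s+2.8) + 0.597·3.1 = s² + 2.8s + 1.851.
So ω_n² = 1.851 ⇒ ω_n = 1.36 rad/s, and ζ = 2.8/(2ω_n) = 1.03.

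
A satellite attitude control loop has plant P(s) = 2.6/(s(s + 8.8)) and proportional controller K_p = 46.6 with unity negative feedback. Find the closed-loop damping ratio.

ζ = 0.4

With unity feedback the closed-loop characteristic equation is s² + 8.8s + 46.6·2.6 = s² + 8.8s + 121.2 = 0.
Matching s² + 2ζω_n s + ω_n²: ω_n = √121.2 = 11.01 rad/s and 2ζω_n = 8.8, so ζ = 8.8/(2·11.01) = 0.4.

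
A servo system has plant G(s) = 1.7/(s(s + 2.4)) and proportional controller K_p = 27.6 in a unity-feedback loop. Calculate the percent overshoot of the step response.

The closed-loop denominator s² + 2.4s + 46.92 gives ω_n = √46.92 = 6.85 and ζ = 2.4/(2ω_n) = 0.1752.
%OS = 100·exp(−πζ/√(1−ζ²)) = 100·exp(−π·0.1752/√0.9693) = 57.2%.

57.2%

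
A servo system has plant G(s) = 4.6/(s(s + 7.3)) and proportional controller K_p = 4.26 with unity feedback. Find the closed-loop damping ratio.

ζ = 0.825

The closed-loop denominator is s(s+7.3) + 4.26·4.6 = s² + 7.3s + 19.6.
So ω_n² = 19.6 ⇒ ω_n = 4.427 rad/s, and ζ = 7.3/(2ω_n) = 0.825.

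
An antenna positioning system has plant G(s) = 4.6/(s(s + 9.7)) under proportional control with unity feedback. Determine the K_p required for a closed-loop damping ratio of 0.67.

K_p = 11.4

Closed-loop characteristic equation: s² + 9.7s + K_p·4.6 = 0.
So ω_n = √(4.6K_p) and 2ζω_n = 9.7, giving ζ = 9.7/(2√(4.6K_p)).
Setting ζ = 0.67: √(4.6K_p) = 9.7/(2·0.67) = 7.239, so K_p = 52.4/4.6 = 11.4.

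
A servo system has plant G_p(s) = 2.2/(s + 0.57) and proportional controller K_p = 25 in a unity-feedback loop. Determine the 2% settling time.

T_s ≈ 0.072 s

Closed-loop transfer function: T(s) = K_p·G_p(s)/(1 + K_p·G_p(s)) = 55/(s + 0.57 + 55) = 55/(s + 55.57).
Time constant τ = 1/55.57 = 0.018 s, so the 2% settling time is about 4τ = 0.072 s.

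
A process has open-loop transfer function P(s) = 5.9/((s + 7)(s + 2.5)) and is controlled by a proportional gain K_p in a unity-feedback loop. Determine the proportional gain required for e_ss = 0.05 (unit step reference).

The loop is type 0, so e_ss(step) = 1/(1 + K_pos) with K_pos = K_p·P(0).
P(0) = 0.3371. Require 1/(1 + K_p·0.3371) = 0.05, so 1 + 0.3371·K_p = 20.
K_p = (20 − 1)/0.3371 = 56.4.

K_p = 56.4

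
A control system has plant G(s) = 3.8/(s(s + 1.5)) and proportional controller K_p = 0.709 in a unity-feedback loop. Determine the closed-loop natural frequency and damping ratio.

ω_n = 1.64 rad/s, ζ = 0.457

The closed-loop denominator is s(s+1.5) + 0.709·3.8 = s² + 1.5s + 2.694.
Matching s² + 2ζω_n s + ω_n²: ω_n = √2.694 = 1.641 rad/s and 2ζω_n = 1.5, so ζ = 1.5/(2·1.641) = 0.457.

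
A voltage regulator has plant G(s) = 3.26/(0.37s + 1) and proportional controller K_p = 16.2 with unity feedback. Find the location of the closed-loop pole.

s = -145.4

Closed loop: T(s) = K_p·G/(1+K_p·G) = 52.81/(0.37s + 1 + 52.81), with pole at s = −(1 + 52.81)/0.37 = −145.4.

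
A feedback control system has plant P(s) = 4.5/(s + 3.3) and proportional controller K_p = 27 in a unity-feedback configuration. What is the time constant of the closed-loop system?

Closed-loop transfer function: T(s) = K_p·P(s)/(1 + K_p·P(s)) = 121.5/(s + 3.3 + 121.5) = 121.5/(s + 124.8).
Time constant τ = 1/124.8 = 0.00801 s.

τ = 0.00801 s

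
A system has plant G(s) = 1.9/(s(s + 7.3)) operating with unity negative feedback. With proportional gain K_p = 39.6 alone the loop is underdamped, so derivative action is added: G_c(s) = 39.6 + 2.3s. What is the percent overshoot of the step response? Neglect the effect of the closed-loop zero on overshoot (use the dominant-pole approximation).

Forward path: (39.6 + 2.3s)·1.9/(s(s+7.3)). The closed-loop characteristic equation is s² + (7.3 + 1.9·2.3)s + 1.9·39.6 = 0.
That is s² + 11.67s + 75.24 = 0, so ω_n = 8.674 rad/s and ζ = 11.67/(2·8.674) = 0.6727.
%OS = 100·exp(−πζ/√(1−ζ²)) = 5.75%.

5.75%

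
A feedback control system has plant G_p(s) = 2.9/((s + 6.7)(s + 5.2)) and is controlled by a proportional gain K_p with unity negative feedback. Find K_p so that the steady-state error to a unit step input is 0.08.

For a type-0 loop with proportional control, e_ss = 1/(1 + K_p·G_p(0)).
G_p(0) = 0.08324. Require 1/(1 + K_p·0.08324) = 0.08, so 1 + 0.08324·K_p = 12.5.
K_p = (12.5 − 1)/0.08324 = 138.

K_p = 138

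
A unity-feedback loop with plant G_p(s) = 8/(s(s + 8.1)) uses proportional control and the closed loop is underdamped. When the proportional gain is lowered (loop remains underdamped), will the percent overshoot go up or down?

ζ = 8.1/(2√(8K_p)) rises as K_p falls; higher damping means less overshoot.

decrease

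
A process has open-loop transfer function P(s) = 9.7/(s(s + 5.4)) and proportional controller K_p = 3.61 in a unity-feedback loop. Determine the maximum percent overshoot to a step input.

20%

Closed-loop characteristic equation: s² + 5.4s + 35.02 = 0, so ω_n = 5.918 rad/s and ζ = 5.4/(2·5.918) = 0.4563.
%OS = 100·exp(−πζ/√(1−ζ²)) = 100·exp(−π·0.4563/√0.7918) = 20%.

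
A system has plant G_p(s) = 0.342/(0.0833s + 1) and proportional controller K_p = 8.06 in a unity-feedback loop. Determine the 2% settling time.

T_s ≈ 0.0887 s

Closed loop: T(s) = K_p·G_p/(1+K_p·G_p) = 2.757/(0.0833s + 1 + 2.757), with pole at s = −(1 + 2.757)/0.0833 = −45.1.
τ = 1/45.1 = 0.02217 s, so 2% settling time ≈ 4τ = 0.0887 s.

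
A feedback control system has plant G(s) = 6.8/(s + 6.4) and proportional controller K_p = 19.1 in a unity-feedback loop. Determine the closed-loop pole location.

s = -136.3

Closed-loop transfer function: T(s) = K_p·G(s)/(1 + K_p·G(s)) = 129.9/(s + 6.4 + 129.9) = 129.9/(s + 136.3).
The closed-loop pole is at s = −136.3.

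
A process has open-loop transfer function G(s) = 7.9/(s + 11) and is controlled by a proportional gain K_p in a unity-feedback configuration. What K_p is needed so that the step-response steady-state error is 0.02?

Steady-state error for a unit step on this type-0 loop is 1/(1 + K_p·G(0)).
G(0) = 0.7182. Require 1/(1 + K_p·0.7182) = 0.02, so 1 + 0.7182·K_p = 50.
K_p = (50 − 1)/0.7182 = 68.2.

K_p = 68.2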